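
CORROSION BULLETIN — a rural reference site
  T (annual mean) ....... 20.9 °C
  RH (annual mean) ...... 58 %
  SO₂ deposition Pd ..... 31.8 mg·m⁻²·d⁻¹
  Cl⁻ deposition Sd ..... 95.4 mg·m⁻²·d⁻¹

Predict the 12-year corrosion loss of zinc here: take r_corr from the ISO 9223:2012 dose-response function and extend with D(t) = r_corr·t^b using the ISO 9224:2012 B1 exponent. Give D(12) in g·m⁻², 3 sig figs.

zinc: f(T) = -0.071·(T−10) [T>10 °C] = -0.7739
  Pd branch = 0.0129·Pd^0.44·e^(0.046·RH+f) = 0.3929 μm/a
  Sd branch = 0.0175·Sd^0.57·e^(0.008·RH+0.085·T) = 2.21 μm/a
  sum: 0.3929 + 2.21 → r_corr = 2.603 μm/a
ISO 9224: D(t) = r_corr · t^b with b = 0.813 (zinc, B1)
  D(12) = 2.603 × 12^0.813 = 2.603 × 7.54 = 19.63 μm
  Mass loss = 19.63 μm × 7.14 g/cm³ = 140.1 g·m⁻²

D(12) = 140 g·m⁻²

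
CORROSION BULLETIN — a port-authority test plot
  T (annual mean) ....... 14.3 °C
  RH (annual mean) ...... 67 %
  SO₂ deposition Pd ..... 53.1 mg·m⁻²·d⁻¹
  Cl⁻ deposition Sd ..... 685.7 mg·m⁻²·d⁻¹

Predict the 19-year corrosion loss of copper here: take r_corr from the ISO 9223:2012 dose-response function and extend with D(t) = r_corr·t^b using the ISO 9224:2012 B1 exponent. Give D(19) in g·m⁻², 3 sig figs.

D(19) = 121 g·m⁻²

copper: f(T) = -0.080·(T−10) [T>10 °C] = -0.3440
  SO₂ term: 0.0053·53.1^0.26·exp(0.059·67-0.3440) = 0.5498
  Sd branch = 0.01025·Sd^0.27·e^(0.036·RH+0.049·T) = 1.344 μm/a
  sum: 0.5498 + 1.344 → r_corr = 1.893 μm/a
ISO 9224: D(t) = r_corr · t^b with b = 0.667 (copper, B1)
  D(19) = 1.893 × 19^0.667 = 1.893 × 7.127 = 13.5 μm
  Mass loss = 13.5 μm × 8.96 g/cm³ = 120.9 g·m⁻²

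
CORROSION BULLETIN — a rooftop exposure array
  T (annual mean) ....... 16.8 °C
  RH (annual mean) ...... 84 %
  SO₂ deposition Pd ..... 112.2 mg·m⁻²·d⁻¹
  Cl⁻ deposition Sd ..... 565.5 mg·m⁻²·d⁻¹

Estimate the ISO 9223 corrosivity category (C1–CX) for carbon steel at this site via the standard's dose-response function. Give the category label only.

CX

carbon steel: T>10 °C ⇒ hinge -0.054·(16.8−10) = -0.3672
  SO₂ term: 1.77·112.2^0.52·exp(0.02·84-0.3672) = 76.58
  Cl⁻ term: 0.102·565.5^0.62·exp(0.033·84+0.04·16.8) = 162.5
  r_corr = 76.58 + 162.5 = 239.1 μm/a
Category bounds: 200…700 μm/a bracket r_corr ⇒ CX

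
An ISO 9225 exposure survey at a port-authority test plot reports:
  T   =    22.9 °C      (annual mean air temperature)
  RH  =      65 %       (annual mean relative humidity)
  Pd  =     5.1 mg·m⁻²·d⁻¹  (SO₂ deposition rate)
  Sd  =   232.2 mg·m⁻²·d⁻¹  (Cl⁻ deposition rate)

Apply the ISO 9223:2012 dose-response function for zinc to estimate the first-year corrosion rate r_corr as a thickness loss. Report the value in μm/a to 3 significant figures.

zinc: f(T) = -0.071·(T−10) [T>10 °C] = -0.9159
  sulphur-dioxide contribution → 0.2102 μm/a
  chloride contribution → 4.6 μm/a
  total first-year rate 4.81 μm/a

r_corr = 4.81 μm/a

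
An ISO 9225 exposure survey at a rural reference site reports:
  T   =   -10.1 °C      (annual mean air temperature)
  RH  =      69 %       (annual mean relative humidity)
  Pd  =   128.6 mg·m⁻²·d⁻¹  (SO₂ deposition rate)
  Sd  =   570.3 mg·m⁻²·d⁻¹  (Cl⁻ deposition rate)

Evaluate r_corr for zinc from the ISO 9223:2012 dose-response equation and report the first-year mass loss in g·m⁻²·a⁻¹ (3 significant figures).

zinc: temperature factor f = +0.038·(-20.1) = -0.7638
  SO₂ term: 0.0129·128.6^0.44·exp(0.046·69-0.7638) = 1.217
  Cl⁻ term: 0.0175·570.3^0.57·exp(0.008·69+0.085·-10.1) = 0.4796
  r_corr = 1.217 + 0.4796 = 1.697 μm/a
Convert to mass loss: 1.697 μm/a × 7.14 g/cm³ = 12.12 g·m⁻²·a⁻¹

r_corr = 12.1 g·m⁻²·a⁻¹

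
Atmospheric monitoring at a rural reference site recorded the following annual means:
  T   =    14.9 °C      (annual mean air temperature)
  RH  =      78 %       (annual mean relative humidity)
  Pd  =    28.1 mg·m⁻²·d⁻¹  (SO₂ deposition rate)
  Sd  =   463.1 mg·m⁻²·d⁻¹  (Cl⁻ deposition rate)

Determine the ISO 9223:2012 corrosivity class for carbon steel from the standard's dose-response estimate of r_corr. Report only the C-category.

carbon steel: T>10 °C ⇒ hinge -0.054·(14.9−10) = -0.2646
  sulphur-dioxide contribution → 36.63 μm/a
  chloride contribution → 109.2 μm/a
  ⇒ r_corr(carbon steel) = 145.8 μm/a
146 μm/a falls in (80, 200] for carbon steel → category C5

C5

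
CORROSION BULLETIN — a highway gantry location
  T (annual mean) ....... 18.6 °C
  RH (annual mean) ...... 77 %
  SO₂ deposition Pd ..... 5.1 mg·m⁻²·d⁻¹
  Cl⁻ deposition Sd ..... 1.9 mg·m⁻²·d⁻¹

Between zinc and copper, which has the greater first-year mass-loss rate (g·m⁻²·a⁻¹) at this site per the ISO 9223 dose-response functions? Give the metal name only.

zinc: f(T) = -0.071·(T−10) [T>10 °C] = -0.6106
  Pd branch = 0.0129·Pd^0.44·e^(0.046·RH+f) = 0.4955 μm/a
  Sd branch = 0.0175·Sd^0.57·e^(0.008·RH+0.085·T) = 0.227 μm/a
  r_corr = 0.4955 + 0.227 = 0.7225 μm/a
  mass loss = 0.7225 μm/a × 7.14 g/cm³ = 5.159 g·m⁻²·a⁻¹
copper: temperature factor f = -0.080·(8.6) = -0.6880
  SO₂ term: 0.0053·5.1^0.26·exp(0.059·77-0.6880) = 0.3823
  Sd branch = 0.01025·Sd^0.27·e^(0.036·RH+0.049·T) = 0.4849 μm/a
  r_corr = 0.3823 + 0.4849 = 0.8673 μm/a
  mass loss = 0.8673 μm/a × 8.96 g/cm³ = 7.771 g·m⁻²·a⁻¹
Ordering by g·m⁻²·a⁻¹: copper (7.77) > zinc (5.16)

copper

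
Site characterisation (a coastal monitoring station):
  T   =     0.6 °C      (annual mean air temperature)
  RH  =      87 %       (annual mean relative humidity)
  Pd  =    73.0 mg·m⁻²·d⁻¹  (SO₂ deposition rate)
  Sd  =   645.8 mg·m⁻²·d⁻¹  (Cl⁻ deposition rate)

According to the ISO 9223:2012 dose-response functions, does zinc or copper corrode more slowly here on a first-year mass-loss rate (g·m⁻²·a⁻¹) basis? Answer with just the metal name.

copper

zinc: f(T) = +0.038·(T−10) [T≤10 °C] = -0.3572
  Pd branch = 0.0129·Pd^0.44·e^(0.046·RH+f) = 3.261 μm/a
  Cl⁻ term: 0.0175·645.8^0.57·exp(0.008·87+0.085·0.6) = 1.476
  sum: 3.261 + 1.476 → r_corr = 4.738 μm/a
  mass loss = 4.738 μm/a × 7.14 g/cm³ = 33.83 g·m⁻²·a⁻¹
copper: f(T) = +0.126·(T−10) [T≤10 °C] = -1.1844
  Pd branch = 0.0053·Pd^0.26·e^(0.059·RH+f) = 0.8387 μm/a
  Cl⁻ term: 0.01025·645.8^0.27·exp(0.036·87+0.049·0.6) = 1.388
  r_corr = 0.8387 + 1.388 = 2.227 μm/a
  mass loss = 2.227 μm/a × 8.96 g/cm³ = 19.95 g·m⁻²·a⁻¹
Ordering by g·m⁻²·a⁻¹: zinc (33.8) > copper (20)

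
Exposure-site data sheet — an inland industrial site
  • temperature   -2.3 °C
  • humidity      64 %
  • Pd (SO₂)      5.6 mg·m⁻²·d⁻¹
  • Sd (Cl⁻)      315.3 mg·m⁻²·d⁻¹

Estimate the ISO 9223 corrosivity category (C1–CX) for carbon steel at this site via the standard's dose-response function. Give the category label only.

carbon steel: f(T) = +0.150·(T−10) [T≤10 °C] = -1.8450
  sulphur-dioxide contribution → 2.464 μm/a
  chloride contribution → 27.23 μm/a
  total first-year rate 29.7 μm/a
Category bounds: 25…50 μm/a bracket r_corr ⇒ C3

C3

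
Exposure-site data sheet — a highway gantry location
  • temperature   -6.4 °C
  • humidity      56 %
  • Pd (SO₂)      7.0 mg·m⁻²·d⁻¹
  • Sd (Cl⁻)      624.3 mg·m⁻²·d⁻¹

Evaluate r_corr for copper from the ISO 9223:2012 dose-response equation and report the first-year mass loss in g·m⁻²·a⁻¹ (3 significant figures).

copper: f(T) = +0.126·(T−10) [T≤10 °C] = -2.0664
  SO₂ term: 0.0053·7.0^0.26·exp(0.059·56-2.0664) = 0.0303
  Sd branch = 0.01025·Sd^0.27·e^(0.036·RH+0.049·T) = 0.3198 μm/a
  sum: 0.0303 + 0.3198 → r_corr = 0.3501 μm/a
Convert to mass loss: 0.3501 μm/a × 8.96 g/cm³ = 3.137 g·m⁻²·a⁻¹

r_corr = 3.14 g·m⁻²·a⁻¹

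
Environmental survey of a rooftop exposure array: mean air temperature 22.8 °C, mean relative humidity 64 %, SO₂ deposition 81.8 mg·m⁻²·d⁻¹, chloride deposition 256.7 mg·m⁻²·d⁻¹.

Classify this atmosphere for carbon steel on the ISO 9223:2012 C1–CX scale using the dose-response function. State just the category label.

C5

carbon steel: T>10 °C ⇒ hinge -0.054·(22.8−10) = -0.6912
  Pd branch = 1.77·Pd^0.52·e^(0.02·RH+f) = 31.5 μm/a
  Cl⁻ term: 0.102·256.7^0.62·exp(0.033·64+0.04·22.8) = 65.43
  r_corr = 31.5 + 65.43 = 96.93 μm/a
Category bounds: 80…200 μm/a bracket r_corr ⇒ C5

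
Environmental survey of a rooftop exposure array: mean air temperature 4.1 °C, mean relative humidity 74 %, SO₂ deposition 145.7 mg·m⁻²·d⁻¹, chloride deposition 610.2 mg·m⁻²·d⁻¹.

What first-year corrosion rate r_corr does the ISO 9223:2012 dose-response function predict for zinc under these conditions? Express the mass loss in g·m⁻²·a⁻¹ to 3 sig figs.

zinc: f(T) = +0.038·(T−10) [T≤10 °C] = -0.2242
  SO₂ term: 0.0129·145.7^0.44·exp(0.046·74-0.2242) = 2.776
  Cl⁻ term: 0.0175·610.2^0.57·exp(0.008·74+0.085·4.1) = 1.735
  r_corr = 2.776 + 1.735 = 4.511 μm/a
Convert to mass loss: 4.511 μm/a × 7.14 g/cm³ = 32.21 g·m⁻²·a⁻¹

r_corr = 32.2 g·m⁻²·a⁻¹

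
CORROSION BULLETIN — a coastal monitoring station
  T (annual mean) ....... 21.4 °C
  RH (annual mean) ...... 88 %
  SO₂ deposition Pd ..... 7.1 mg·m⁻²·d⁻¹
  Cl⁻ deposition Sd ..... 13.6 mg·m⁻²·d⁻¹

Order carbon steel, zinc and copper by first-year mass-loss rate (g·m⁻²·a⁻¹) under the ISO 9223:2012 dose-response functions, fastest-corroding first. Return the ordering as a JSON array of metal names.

carbon steel: f(T) = -0.054·(T−10) [T>10 °C] = -0.6156
  sulphur-dioxide contribution → 15.4 μm/a
  chloride contribution → 22.1 μm/a
  total first-year rate 37.5 μm/a
  mass loss = 37.5 μm/a × 7.85 g/cm³ = 294.4 g·m⁻²·a⁻¹
zinc: f(T) = -0.071·(T−10) [T>10 °C] = -0.8094
  sulphur-dioxide contribution → 0.7792 μm/a
  chloride contribution → 0.9658 μm/a
  total first-year rate 1.745 μm/a
  mass loss = 1.745 μm/a × 7.14 g/cm³ = 12.46 g·m⁻²·a⁻¹
copper: temperature factor f = -0.080·(11.4) = -0.9120
  sulphur-dioxide contribution → 0.6374 μm/a
  chloride contribution → 1.406 μm/a
  total first-year rate 2.043 μm/a
  mass loss = 2.043 μm/a × 8.96 g/cm³ = 18.31 g·m⁻²·a⁻¹
Ordering by g·m⁻²·a⁻¹: carbon steel (294) > copper (18.3) > zinc (12.5)

["carbon steel", "copper", "zinc"]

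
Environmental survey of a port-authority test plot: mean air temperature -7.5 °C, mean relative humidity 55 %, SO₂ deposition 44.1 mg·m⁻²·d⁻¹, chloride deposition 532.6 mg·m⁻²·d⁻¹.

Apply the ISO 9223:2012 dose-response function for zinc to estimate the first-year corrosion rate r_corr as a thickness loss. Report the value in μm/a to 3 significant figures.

zinc: T≤10 °C ⇒ hinge +0.038·(-7.5−10) = -0.6650
  SO₂ term: 0.0129·44.1^0.44·exp(0.046·55-0.6650) = 0.4407
  Cl⁻ term: 0.0175·532.6^0.57·exp(0.008·55+0.085·-7.5) = 0.5144
  r_corr = 0.4407 + 0.5144 = 0.9551 μm/a

r_corr = 0.955 μm/a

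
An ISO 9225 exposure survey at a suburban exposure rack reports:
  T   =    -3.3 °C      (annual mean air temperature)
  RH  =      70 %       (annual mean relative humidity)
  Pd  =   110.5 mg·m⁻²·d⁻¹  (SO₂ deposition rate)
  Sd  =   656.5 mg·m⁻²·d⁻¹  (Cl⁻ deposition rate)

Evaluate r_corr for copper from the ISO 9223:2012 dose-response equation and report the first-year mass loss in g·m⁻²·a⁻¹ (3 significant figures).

r_corr = 7.47 g·m⁻²·a⁻¹

copper: f(T) = +0.126·(T−10) [T≤10 °C] = -1.6758
  sulphur-dioxide contribution → 0.2096 μm/a
  chloride contribution → 0.6246 μm/a
  ⇒ r_corr(copper) = 0.8342 μm/a
Convert to mass loss: 0.8342 μm/a × 8.96 g/cm³ = 7.474 g·m⁻²·a⁻¹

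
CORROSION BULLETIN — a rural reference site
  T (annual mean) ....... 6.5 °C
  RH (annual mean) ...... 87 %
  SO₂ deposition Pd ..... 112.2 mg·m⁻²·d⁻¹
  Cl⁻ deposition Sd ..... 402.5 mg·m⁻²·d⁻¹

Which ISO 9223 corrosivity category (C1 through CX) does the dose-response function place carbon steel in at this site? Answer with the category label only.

carbon steel: f(T) = +0.150·(T−10) [T≤10 °C] = -0.5250
  sulphur-dioxide contribution → 69.44 μm/a
  chloride contribution → 96.23 μm/a
  ⇒ r_corr(carbon steel) = 165.7 μm/a
ISO 9223 Table 2 (carbon steel): 80 < 166 ≤ 200 μm/a ⇒ C5

C5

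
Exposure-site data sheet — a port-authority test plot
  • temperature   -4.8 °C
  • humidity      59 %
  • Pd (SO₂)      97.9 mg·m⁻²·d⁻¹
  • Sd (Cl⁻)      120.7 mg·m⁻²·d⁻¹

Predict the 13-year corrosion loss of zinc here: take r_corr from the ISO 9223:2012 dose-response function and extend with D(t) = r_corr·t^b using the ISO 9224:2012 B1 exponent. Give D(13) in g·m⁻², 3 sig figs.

zinc: temperature factor f = +0.038·(-14.8) = -0.5624
  SO₂ term: 0.0129·97.9^0.44·exp(0.046·59-0.5624) = 0.8336
  Sd branch = 0.0175·Sd^0.57·e^(0.008·RH+0.085·T) = 0.2867 μm/a
  r_corr = 0.8336 + 0.2867 = 1.12 μm/a
Long-term exponent b (ISO 9224 Table 2, B1) = 0.813
  D(13) = 1.12 × 13^0.813 = 1.12 × 8.047 = 9.015 μm
  Mass loss = 9.015 μm × 7.14 g/cm³ = 64.37 g·m⁻²

D(13) = 64.4 g·m⁻²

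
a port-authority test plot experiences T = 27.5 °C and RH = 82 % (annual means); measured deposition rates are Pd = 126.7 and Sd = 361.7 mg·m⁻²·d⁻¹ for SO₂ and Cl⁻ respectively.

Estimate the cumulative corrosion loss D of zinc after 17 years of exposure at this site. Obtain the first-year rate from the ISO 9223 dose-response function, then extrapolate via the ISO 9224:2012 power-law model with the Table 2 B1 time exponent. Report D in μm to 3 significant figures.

zinc: T>10 °C ⇒ hinge -0.071·(27.5−10) = -1.2425
  Pd branch = 0.0129·Pd^0.44·e^(0.046·RH+f) = 1.363 μm/a
  Cl⁻ term: 0.0175·361.7^0.57·exp(0.008·82+0.085·27.5) = 10.03
  r_corr = 1.363 + 10.03 = 11.39 μm/a
Long-term exponent b (ISO 9224 Table 2, B1) = 0.813
  D(17) = 11.39 × 17^0.813 = 11.39 × 10.01 = 114 μm

D(17) = 114 μm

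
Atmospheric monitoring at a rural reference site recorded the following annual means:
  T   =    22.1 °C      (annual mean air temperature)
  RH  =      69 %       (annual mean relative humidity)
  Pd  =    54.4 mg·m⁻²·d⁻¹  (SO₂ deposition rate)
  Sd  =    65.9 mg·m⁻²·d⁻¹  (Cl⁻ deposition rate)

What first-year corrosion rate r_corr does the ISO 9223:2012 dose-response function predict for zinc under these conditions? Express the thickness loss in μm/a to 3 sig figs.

zinc: T>10 °C ⇒ hinge -0.071·(22.1−10) = -0.8591
  Pd branch = 0.0129·Pd^0.44·e^(0.046·RH+f) = 0.7579 μm/a
  Sd branch = 0.0175·Sd^0.57·e^(0.008·RH+0.085·T) = 2.164 μm/a
  r_corr = 0.7579 + 2.164 = 2.922 μm/a

r_corr = 2.92 μm/a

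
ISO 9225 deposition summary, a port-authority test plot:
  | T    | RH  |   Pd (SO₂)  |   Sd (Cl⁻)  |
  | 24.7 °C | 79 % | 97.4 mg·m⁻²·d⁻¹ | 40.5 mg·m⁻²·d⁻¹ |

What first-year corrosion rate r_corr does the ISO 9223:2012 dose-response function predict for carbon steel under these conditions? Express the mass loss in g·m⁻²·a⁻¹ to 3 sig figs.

carbon steel: f(T) = -0.054·(T−10) [T>10 °C] = -0.7938
  sulphur-dioxide contribution → 42.02 μm/a
  chloride contribution → 36.86 μm/a
  ⇒ r_corr(carbon steel) = 78.88 μm/a
Convert to mass loss: 78.88 μm/a × 7.85 g/cm³ = 619.2 g·m⁻²·a⁻¹

r_corr = 619 g·m⁻²·a⁻¹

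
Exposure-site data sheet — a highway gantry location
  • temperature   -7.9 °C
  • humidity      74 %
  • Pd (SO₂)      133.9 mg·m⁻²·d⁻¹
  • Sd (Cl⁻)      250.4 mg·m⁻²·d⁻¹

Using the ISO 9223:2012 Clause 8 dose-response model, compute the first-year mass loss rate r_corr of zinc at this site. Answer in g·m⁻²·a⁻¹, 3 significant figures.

r_corr = 14.8 g·m⁻²·a⁻¹

zinc: f(T) = +0.038·(T−10) [T≤10 °C] = -0.6802
  sulphur-dioxide contribution → 1.696 μm/a
  chloride contribution → 0.3765 μm/a
  total first-year rate 2.072 μm/a
Convert to mass loss: 2.072 μm/a × 7.14 g/cm³ = 14.79 g·m⁻²·a⁻¹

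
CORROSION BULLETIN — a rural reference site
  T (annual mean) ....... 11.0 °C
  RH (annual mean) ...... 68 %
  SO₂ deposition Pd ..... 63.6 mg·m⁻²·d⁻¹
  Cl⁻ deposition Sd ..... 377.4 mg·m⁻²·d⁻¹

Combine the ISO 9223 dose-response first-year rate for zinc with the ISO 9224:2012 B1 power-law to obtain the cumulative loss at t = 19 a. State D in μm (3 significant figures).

D(19) = 43.4 μm

zinc: f(T) = -0.071·(T−10) [T>10 °C] = -0.0710
  SO₂ term: 0.0129·63.6^0.44·exp(0.046·68-0.0710) = 1.705
  Cl⁻ term: 0.0175·377.4^0.57·exp(0.008·68+0.085·11.0) = 2.26
  r_corr = 1.705 + 2.26 = 3.965 μm/a
Long-term exponent b (ISO 9224 Table 2, B1) = 0.813
  D(19) = 3.965 × 19^0.813 = 3.965 × 10.96 = 43.44 μm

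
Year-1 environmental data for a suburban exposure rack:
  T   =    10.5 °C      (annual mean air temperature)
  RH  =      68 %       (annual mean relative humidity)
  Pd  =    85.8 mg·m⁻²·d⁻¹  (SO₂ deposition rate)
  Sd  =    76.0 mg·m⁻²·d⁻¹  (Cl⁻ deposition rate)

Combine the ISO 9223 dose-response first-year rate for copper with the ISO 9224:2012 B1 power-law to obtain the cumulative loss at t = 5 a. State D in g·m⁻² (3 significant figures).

copper: T>10 °C ⇒ hinge -0.080·(10.5−10) = -0.0400
  sulphur-dioxide contribution → 0.8954 μm/a
  chloride contribution → 0.6385 μm/a
  ⇒ r_corr(copper) = 1.534 μm/a
Long-term exponent b (ISO 9224 Table 2, B1) = 0.667
  D(5) = 1.534 × 5^0.667 = 1.534 × 2.926 = 4.487 μm
  Mass loss = 4.487 μm × 8.96 g/cm³ = 40.21 g·m⁻²

D(5) = 40.2 g·m⁻²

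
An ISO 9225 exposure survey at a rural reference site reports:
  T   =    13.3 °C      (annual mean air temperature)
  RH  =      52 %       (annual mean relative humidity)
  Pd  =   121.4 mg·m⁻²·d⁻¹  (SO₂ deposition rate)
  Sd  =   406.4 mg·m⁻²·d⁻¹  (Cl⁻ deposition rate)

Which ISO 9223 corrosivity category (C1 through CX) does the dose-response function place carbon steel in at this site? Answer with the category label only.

C5

carbon steel: temperature factor f = -0.054·(3.3) = -0.1782
  sulphur-dioxide contribution → 50.82 μm/a
  chloride contribution → 40.04 μm/a
  total first-year rate 90.86 μm/a
Category bounds: 80…200 μm/a bracket r_corr ⇒ C5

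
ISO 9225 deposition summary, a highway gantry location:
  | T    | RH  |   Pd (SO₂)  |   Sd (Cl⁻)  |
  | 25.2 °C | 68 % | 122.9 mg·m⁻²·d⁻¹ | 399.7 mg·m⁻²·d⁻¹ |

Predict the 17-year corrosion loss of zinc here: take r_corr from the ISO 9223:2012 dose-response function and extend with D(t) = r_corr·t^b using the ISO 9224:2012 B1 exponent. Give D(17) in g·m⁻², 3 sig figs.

zinc: T>10 °C ⇒ hinge -0.071·(25.2−10) = -1.0792
  sulphur-dioxide contribution → 0.8313 μm/a
  chloride contribution → 7.808 μm/a
  ⇒ r_corr(zinc) = 8.639 μm/a
ISO 9224: D(t) = r_corr · t^b with b = 0.813 (zinc, B1)
  D(17) = 8.639 × 17^0.813 = 8.639 × 10.01 = 86.46 μm
  Mass loss = 86.46 μm × 7.14 g/cm³ = 617.4 g·m⁻²

D(17) = 617 g·m⁻²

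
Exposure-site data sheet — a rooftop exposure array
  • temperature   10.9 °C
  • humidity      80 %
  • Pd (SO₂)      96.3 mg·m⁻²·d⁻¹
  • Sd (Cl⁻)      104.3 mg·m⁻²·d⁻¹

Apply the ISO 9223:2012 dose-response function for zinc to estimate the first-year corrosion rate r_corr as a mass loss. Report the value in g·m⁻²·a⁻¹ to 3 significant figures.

r_corr = 34.0 g·m⁻²·a⁻¹

zinc: f(T) = -0.071·(T−10) [T>10 °C] = -0.0639
  Pd branch = 0.0129·Pd^0.44·e^(0.046·RH+f) = 3.58 μm/a
  Sd branch = 0.0175·Sd^0.57·e^(0.008·RH+0.085·T) = 1.185 μm/a
  r_corr = 3.58 + 1.185 = 4.765 μm/a
Convert to mass loss: 4.765 μm/a × 7.14 g/cm³ = 34.02 g·m⁻²·a⁻¹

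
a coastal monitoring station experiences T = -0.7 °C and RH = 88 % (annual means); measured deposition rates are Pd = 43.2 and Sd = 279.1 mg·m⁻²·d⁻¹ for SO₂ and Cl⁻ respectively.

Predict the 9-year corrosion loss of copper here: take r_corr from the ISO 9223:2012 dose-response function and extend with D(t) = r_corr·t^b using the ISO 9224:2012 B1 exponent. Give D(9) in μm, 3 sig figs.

D(9) = 7.51 μm

copper: f(T) = +0.126·(T−10) [T≤10 °C] = -1.3482
  sulphur-dioxide contribution → 0.6589 μm/a
  chloride contribution → 1.077 μm/a
  total first-year rate 1.735 μm/a
Long-term exponent b (ISO 9224 Table 2, B1) = 0.667
  D(9) = 1.735 × 9^0.667 = 1.735 × 4.33 = 7.514 μm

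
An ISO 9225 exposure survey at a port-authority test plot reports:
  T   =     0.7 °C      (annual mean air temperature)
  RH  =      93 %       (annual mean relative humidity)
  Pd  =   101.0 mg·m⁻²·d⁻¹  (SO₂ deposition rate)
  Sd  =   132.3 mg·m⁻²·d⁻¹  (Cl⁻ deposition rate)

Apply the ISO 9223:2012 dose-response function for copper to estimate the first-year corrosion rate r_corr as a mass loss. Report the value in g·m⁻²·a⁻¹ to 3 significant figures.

r_corr = 21.9 g·m⁻²·a⁻¹

copper: f(T) = +0.126·(T−10) [T≤10 °C] = -1.1718
  Pd branch = 0.0053·Pd^0.26·e^(0.059·RH+f) = 1.317 μm/a
  Cl⁻ term: 0.01025·132.3^0.27·exp(0.036·93+0.049·0.7) = 1.128
  sum: 1.317 + 1.128 → r_corr = 2.445 μm/a
Convert to mass loss: 2.445 μm/a × 8.96 g/cm³ = 21.91 g·m⁻²·a⁻¹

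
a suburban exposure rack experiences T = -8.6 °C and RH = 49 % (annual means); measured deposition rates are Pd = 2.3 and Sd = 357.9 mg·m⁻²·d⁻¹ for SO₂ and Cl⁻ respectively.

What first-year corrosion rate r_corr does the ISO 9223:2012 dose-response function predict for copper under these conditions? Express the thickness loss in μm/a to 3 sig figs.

copper: T≤10 °C ⇒ hinge +0.126·(-8.6−10) = -2.3436
  SO₂ term: 0.0053·2.3^0.26·exp(0.059·49-2.3436) = 0.01138
  Cl⁻ term: 0.01025·357.9^0.27·exp(0.036·49+0.049·-8.6) = 0.192
  sum: 0.01138 + 0.192 → r_corr = 0.2034 μm/a

r_corr = 0.203 μm/a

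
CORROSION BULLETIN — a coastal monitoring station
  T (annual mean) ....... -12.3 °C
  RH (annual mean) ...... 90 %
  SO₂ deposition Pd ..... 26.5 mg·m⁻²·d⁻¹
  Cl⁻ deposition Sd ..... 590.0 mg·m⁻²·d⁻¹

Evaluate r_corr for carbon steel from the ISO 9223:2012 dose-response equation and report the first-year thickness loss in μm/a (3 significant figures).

carbon steel: T≤10 °C ⇒ hinge +0.150·(-12.3−10) = -3.3450
  Pd branch = 1.77·Pd^0.52·e^(0.02·RH+f) = 2.075 μm/a
  Cl⁻ term: 0.102·590.0^0.62·exp(0.033·90+0.04·-12.3) = 63.49
  sum: 2.075 + 63.49 → r_corr = 65.57 μm/a

r_corr = 65.6 μm/a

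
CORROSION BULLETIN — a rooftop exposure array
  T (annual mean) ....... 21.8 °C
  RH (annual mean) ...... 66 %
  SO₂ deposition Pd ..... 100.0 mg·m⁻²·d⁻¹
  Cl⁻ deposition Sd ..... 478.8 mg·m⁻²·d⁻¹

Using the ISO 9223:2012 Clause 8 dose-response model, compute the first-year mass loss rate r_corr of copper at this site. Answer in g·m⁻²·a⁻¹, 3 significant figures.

r_corr = 18.2 g·m⁻²·a⁻¹

copper: T>10 °C ⇒ hinge -0.080·(21.8−10) = -0.9440
  SO₂ term: 0.0053·100.0^0.26·exp(0.059·66-0.9440) = 0.3353
  Sd branch = 0.01025·Sd^0.27·e^(0.036·RH+0.049·T) = 1.699 μm/a
  sum: 0.3353 + 1.699 → r_corr = 2.034 μm/a
Convert to mass loss: 2.034 μm/a × 8.96 g/cm³ = 18.23 g·m⁻²·a⁻¹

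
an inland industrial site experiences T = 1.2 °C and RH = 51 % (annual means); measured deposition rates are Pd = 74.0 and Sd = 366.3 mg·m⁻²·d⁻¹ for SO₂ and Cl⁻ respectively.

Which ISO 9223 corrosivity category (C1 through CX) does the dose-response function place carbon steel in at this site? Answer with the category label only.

carbon steel: temperature factor f = +0.150·(-8.8) = -1.3200
  SO₂ term: 1.77·74.0^0.52·exp(0.02·51-1.3200) = 12.29
  Cl⁻ term: 0.102·366.3^0.62·exp(0.033·51+0.04·1.2) = 22.38
  sum: 12.29 + 22.38 → r_corr = 34.68 μm/a
ISO 9223 Table 2 (carbon steel): 25 < 34.7 ≤ 50 μm/a ⇒ C3

C3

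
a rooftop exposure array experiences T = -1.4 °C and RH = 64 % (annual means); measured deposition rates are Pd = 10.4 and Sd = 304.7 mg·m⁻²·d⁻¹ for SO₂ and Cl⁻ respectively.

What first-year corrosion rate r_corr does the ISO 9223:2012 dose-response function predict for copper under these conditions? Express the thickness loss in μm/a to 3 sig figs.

r_corr = 0.550 μm/a

copper: f(T) = +0.126·(T−10) [T≤10 °C] = -1.4364
  Pd branch = 0.0053·Pd^0.26·e^(0.059·RH+f) = 0.1011 μm/a
  Sd branch = 0.01025·Sd^0.27·e^(0.036·RH+0.049·T) = 0.4489 μm/a
  sum: 0.1011 + 0.4489 → r_corr = 0.55 μm/a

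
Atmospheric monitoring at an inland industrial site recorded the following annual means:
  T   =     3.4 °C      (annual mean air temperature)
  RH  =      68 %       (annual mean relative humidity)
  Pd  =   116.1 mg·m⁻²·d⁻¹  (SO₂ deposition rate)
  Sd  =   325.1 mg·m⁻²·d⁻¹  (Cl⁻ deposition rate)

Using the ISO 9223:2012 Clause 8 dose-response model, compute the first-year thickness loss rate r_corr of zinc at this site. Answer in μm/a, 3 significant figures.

r_corr = 2.94 μm/a

zinc: temperature factor f = +0.038·(-6.6) = -0.2508
  SO₂ term: 0.0129·116.1^0.44·exp(0.046·68-0.2508) = 1.856
  Cl⁻ term: 0.0175·325.1^0.57·exp(0.008·68+0.085·3.4) = 1.088
  sum: 1.856 + 1.088 → r_corr = 2.944 μm/a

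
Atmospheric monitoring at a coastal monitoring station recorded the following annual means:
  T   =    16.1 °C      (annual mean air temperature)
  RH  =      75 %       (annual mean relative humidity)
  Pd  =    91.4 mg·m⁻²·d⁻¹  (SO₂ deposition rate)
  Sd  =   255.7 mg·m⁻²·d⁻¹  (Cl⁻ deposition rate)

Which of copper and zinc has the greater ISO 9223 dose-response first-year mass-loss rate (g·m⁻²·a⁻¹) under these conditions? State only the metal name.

copper: f(T) = -0.080·(T−10) [T>10 °C] = -0.4880
  sulphur-dioxide contribution → 0.8789 μm/a
  chloride contribution → 1.5 μm/a
  total first-year rate 2.379 μm/a
  mass loss = 2.379 μm/a × 8.96 g/cm³ = 21.31 g·m⁻²·a⁻¹
zinc: temperature factor f = -0.071·(6.1) = -0.4331
  sulphur-dioxide contribution → 1.921 μm/a
  chloride contribution → 2.954 μm/a
  total first-year rate 4.875 μm/a
  mass loss = 4.875 μm/a × 7.14 g/cm³ = 34.81 g·m⁻²·a⁻¹
Ordering by g·m⁻²·a⁻¹: zinc (34.8) > copper (21.3)

zinc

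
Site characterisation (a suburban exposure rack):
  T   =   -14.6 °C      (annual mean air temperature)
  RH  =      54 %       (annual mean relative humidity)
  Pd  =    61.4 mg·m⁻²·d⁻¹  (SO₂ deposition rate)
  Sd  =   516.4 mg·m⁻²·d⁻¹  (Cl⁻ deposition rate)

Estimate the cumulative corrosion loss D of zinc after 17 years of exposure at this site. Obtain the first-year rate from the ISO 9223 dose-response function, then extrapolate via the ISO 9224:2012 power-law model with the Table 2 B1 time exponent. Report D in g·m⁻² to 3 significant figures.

zinc: f(T) = +0.038·(T−10) [T≤10 °C] = -0.9348
  sulphur-dioxide contribution → 0.3717 μm/a
  chloride contribution → 0.2742 μm/a
  total first-year rate 0.6459 μm/a
Power-law: D(17) = r_corr · 17^0.813
  D(17) = 0.6459 × 17^0.813 = 0.6459 × 10.01 = 6.464 μm
  Mass loss = 6.464 μm × 7.14 g/cm³ = 46.16 g·m⁻²

D(17) = 46.2 g·m⁻²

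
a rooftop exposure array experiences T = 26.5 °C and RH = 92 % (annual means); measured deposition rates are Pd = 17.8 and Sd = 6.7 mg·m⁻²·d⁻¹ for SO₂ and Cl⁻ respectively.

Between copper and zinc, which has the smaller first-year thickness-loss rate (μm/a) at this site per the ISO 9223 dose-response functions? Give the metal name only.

copper: T>10 °C ⇒ hinge -0.080·(26.5−10) = -1.3200
  SO₂ term: 0.0053·17.8^0.26·exp(0.059·92-1.3200) = 0.6815
  Cl⁻ term: 0.01025·6.7^0.27·exp(0.036·92+0.049·26.5) = 1.722
  r_corr = 0.6815 + 1.722 = 2.404 μm/a
zinc: f(T) = -0.071·(T−10) [T>10 °C] = -1.1715
  SO₂ term: 0.0129·17.8^0.44·exp(0.046·92-1.1715) = 0.9771
  Cl⁻ term: 0.0175·6.7^0.57·exp(0.008·92+0.085·26.5) = 1.028
  r_corr = 0.9771 + 1.028 = 2.005 μm/a
Ordering by μm/a: copper (2.4) > zinc (2)

zinc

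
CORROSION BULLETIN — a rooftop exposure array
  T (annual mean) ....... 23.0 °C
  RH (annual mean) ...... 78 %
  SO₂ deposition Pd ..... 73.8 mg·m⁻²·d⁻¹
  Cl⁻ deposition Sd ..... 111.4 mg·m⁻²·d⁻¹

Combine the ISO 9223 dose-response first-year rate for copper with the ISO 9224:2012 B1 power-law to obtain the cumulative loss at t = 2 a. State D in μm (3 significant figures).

D(2) = 3.88 μm

copper: f(T) = -0.080·(T−10) [T>10 °C] = -1.0400
  Pd branch = 0.0053·Pd^0.26·e^(0.059·RH+f) = 0.5714 μm/a
  Sd branch = 0.01025·Sd^0.27·e^(0.036·RH+0.049·T) = 1.872 μm/a
  r_corr = 0.5714 + 1.872 = 2.443 μm/a
Power-law: D(2) = r_corr · 2^0.667
  D(2) = 2.443 × 2^0.667 = 2.443 × 1.588 = 3.88 μm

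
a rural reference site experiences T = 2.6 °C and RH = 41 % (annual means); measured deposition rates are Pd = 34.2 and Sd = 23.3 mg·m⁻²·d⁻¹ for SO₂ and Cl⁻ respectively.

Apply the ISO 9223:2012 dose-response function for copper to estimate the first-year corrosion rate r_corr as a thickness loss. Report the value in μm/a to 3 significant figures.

r_corr = 0.178 μm/a

copper: T≤10 °C ⇒ hinge +0.126·(2.6−10) = -0.9324
  SO₂ term: 0.0053·34.2^0.26·exp(0.059·41-0.9324) = 0.05871
  Sd branch = 0.01025·Sd^0.27·e^(0.036·RH+0.049·T) = 0.1192 μm/a
  r_corr = 0.05871 + 0.1192 = 0.1779 μm/a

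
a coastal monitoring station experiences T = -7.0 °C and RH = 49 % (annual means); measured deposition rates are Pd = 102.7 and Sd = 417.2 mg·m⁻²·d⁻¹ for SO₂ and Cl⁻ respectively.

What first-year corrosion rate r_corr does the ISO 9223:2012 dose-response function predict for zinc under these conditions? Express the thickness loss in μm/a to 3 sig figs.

r_corr = 0.939 μm/a

zinc: temperature factor f = +0.038·(-17.0) = -0.6460
  sulphur-dioxide contribution → 0.4943 μm/a
  chloride contribution → 0.4451 μm/a
  total first-year rate 0.9395 μm/a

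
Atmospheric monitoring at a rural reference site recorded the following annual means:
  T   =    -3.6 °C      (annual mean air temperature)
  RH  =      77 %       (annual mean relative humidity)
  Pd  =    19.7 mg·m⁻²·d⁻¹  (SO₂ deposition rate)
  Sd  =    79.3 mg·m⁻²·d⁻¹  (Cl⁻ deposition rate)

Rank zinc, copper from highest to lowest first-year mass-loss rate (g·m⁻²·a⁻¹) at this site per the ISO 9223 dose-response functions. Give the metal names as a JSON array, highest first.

zinc: temperature factor f = +0.038·(-13.6) = -0.5168
  sulphur-dioxide contribution → 0.9862 μm/a
  chloride contribution → 0.2886 μm/a
  total first-year rate 1.275 μm/a
  mass loss = 1.275 μm/a × 7.14 g/cm³ = 9.102 g·m⁻²·a⁻¹
copper: T≤10 °C ⇒ hinge +0.126·(-3.6−10) = -1.7136
  sulphur-dioxide contribution → 0.1948 μm/a
  chloride contribution → 0.4475 μm/a
  ⇒ r_corr(copper) = 0.6423 μm/a
  mass loss = 0.6423 μm/a × 8.96 g/cm³ = 5.755 g·m⁻²·a⁻¹
Ordering by g·m⁻²·a⁻¹: zinc (9.1) > copper (5.76)

["zinc", "copper"]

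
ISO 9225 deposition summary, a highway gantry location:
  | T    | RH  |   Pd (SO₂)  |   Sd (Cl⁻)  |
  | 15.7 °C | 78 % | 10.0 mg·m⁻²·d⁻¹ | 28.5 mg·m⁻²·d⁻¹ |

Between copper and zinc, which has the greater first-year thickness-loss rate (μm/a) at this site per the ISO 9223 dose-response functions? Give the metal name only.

zinc

copper: T>10 °C ⇒ hinge -0.080·(15.7−10) = -0.4560
  SO₂ term: 0.0053·10.0^0.26·exp(0.059·78-0.4560) = 0.6093
  Cl⁻ term: 0.01025·28.5^0.27·exp(0.036·78+0.049·15.7) = 0.906
  r_corr = 0.6093 + 0.906 = 1.515 μm/a
zinc: f(T) = -0.071·(T−10) [T>10 °C] = -0.4047
  Pd branch = 0.0129·Pd^0.44·e^(0.046·RH+f) = 0.8572 μm/a
  Sd branch = 0.0175·Sd^0.57·e^(0.008·RH+0.085·T) = 0.8373 μm/a
  sum: 0.8572 + 0.8373 → r_corr = 1.694 μm/a
Ordering by μm/a: zinc (1.69) > copper (1.52)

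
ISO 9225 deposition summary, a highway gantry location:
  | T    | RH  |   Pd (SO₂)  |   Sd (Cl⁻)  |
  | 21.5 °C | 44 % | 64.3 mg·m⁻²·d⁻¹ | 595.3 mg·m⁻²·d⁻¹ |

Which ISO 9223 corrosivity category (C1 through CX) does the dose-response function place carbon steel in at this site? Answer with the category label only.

C4

carbon steel: T>10 °C ⇒ hinge -0.054·(21.5−10) = -0.6210
  SO₂ term: 1.77·64.3^0.52·exp(0.02·44-0.6210) = 19.99
  Sd branch = 0.102·Sd^0.62·e^(0.033·RH+0.04·T) = 54.08 μm/a
  r_corr = 19.99 + 54.08 = 74.06 μm/a
ISO 9223 Table 2 (carbon steel): 50 < 74.1 ≤ 80 μm/a ⇒ C4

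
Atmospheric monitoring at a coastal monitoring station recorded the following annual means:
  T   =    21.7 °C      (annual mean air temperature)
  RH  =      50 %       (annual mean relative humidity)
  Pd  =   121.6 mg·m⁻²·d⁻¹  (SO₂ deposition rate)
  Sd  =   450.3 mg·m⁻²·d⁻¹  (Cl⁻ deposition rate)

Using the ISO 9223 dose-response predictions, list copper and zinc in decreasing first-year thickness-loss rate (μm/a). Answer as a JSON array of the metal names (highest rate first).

copper: temperature factor f = -0.080·(11.7) = -0.9360
  sulphur-dioxide contribution → 0.1384 μm/a
  chloride contribution → 0.9347 μm/a
  ⇒ r_corr(copper) = 1.073 μm/a
zinc: temperature factor f = -0.071·(11.7) = -0.8307
  sulphur-dioxide contribution → 0.4635 μm/a
  chloride contribution → 5.374 μm/a
  total first-year rate 5.838 μm/a
Ordering by μm/a: zinc (5.84) > copper (1.07)

["zinc", "copper"]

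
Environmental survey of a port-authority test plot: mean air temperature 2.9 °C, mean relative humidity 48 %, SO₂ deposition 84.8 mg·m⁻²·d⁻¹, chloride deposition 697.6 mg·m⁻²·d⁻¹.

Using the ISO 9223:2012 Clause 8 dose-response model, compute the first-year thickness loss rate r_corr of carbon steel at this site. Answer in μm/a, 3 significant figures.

r_corr = 48.4 μm/a

carbon steel: f(T) = +0.150·(T−10) [T≤10 °C] = -1.0650
  sulphur-dioxide contribution → 16.04 μm/a
  chloride contribution → 32.35 μm/a
  total first-year rate 48.39 μm/a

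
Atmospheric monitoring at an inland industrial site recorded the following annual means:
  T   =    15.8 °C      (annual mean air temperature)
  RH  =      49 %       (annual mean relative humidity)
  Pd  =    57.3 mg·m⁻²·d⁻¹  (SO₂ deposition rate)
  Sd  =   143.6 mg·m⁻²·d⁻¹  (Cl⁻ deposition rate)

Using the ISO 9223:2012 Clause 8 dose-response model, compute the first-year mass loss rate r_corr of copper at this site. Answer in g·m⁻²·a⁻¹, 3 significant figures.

copper: T>10 °C ⇒ hinge -0.080·(15.8−10) = -0.4640
  SO₂ term: 0.0053·57.3^0.26·exp(0.059·49-0.4640) = 0.172
  Cl⁻ term: 0.01025·143.6^0.27·exp(0.036·49+0.049·15.8) = 0.496
  sum: 0.172 + 0.496 → r_corr = 0.668 μm/a
Convert to mass loss: 0.668 μm/a × 8.96 g/cm³ = 5.985 g·m⁻²·a⁻¹

r_corr = 5.98 g·m⁻²·a⁻¹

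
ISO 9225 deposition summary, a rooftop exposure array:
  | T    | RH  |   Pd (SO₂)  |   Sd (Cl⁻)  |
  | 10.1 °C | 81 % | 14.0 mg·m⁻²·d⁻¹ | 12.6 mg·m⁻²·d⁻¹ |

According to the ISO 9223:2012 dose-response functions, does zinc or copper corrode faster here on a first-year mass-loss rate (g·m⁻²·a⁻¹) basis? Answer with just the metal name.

zinc: T>10 °C ⇒ hinge -0.071·(10.1−10) = -0.0071
  SO₂ term: 0.0129·14.0^0.44·exp(0.046·81-0.0071) = 1.698
  Cl⁻ term: 0.0175·12.6^0.57·exp(0.008·81+0.085·10.1) = 0.3346
  sum: 1.698 + 0.3346 → r_corr = 2.033 μm/a
  mass loss = 2.033 μm/a × 7.14 g/cm³ = 14.51 g·m⁻²·a⁻¹
copper: T>10 °C ⇒ hinge -0.080·(10.1−10) = -0.0080
  Pd branch = 0.0053·Pd^0.26·e^(0.059·RH+f) = 1.242 μm/a
  Sd branch = 0.01025·Sd^0.27·e^(0.036·RH+0.049·T) = 0.6154 μm/a
  r_corr = 1.242 + 0.6154 = 1.858 μm/a
  mass loss = 1.858 μm/a × 8.96 g/cm³ = 16.65 g·m⁻²·a⁻¹
Ordering by g·m⁻²·a⁻¹: copper (16.6) > zinc (14.5)

copper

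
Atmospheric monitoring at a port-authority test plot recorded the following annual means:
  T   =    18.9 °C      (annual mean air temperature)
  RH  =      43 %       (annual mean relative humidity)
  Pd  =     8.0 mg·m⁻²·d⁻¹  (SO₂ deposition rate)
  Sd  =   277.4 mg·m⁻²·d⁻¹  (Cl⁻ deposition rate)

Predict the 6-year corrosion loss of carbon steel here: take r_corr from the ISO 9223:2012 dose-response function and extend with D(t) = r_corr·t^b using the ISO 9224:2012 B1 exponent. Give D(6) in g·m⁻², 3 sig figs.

D(6) = 741 g·m⁻²

carbon steel: T>10 °C ⇒ hinge -0.054·(18.9−10) = -0.4806
  Pd branch = 1.77·Pd^0.52·e^(0.02·RH+f) = 7.627 μm/a
  Sd branch = 0.102·Sd^0.62·e^(0.033·RH+0.04·T) = 29.37 μm/a
  sum: 7.627 + 29.37 → r_corr = 37 μm/a
Power-law: D(6) = r_corr · 6^0.523
  D(6) = 37 × 6^0.523 = 37 × 2.553 = 94.44 μm
  Mass loss = 94.44 μm × 7.85 g/cm³ = 741.3 g·m⁻²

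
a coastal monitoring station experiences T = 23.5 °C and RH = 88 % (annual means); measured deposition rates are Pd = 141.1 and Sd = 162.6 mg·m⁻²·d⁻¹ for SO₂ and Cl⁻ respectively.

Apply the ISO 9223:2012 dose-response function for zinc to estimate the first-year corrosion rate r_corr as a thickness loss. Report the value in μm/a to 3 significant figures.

zinc: f(T) = -0.071·(T−10) [T>10 °C] = -0.9585
  SO₂ term: 0.0129·141.1^0.44·exp(0.046·88-0.9585) = 2.501
  Sd branch = 0.0175·Sd^0.57·e^(0.008·RH+0.085·T) = 4.749 μm/a
  r_corr = 2.501 + 4.749 = 7.25 μm/a

r_corr = 7.25 μm/a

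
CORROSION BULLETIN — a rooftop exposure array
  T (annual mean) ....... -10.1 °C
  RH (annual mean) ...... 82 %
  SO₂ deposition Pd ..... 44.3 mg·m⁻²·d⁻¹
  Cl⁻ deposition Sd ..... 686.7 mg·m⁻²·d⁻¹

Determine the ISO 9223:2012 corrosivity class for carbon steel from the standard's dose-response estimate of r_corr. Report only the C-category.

carbon steel: T≤10 °C ⇒ hinge +0.150·(-10.1−10) = -3.0150
  Pd branch = 1.77·Pd^0.52·e^(0.02·RH+f) = 3.213 μm/a
  Sd branch = 0.102·Sd^0.62·e^(0.033·RH+0.04·T) = 58.5 μm/a
  sum: 3.213 + 58.5 → r_corr = 61.71 μm/a
ISO 9223 Table 2 (carbon steel): 50 < 61.7 ≤ 80 μm/a ⇒ C4

C4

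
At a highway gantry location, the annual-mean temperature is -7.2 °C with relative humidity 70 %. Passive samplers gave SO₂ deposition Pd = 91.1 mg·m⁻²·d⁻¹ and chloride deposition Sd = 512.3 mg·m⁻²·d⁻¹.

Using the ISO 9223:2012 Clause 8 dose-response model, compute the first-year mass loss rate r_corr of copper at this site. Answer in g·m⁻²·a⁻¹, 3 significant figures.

r_corr = 5.42 g·m⁻²·a⁻¹

copper: T≤10 °C ⇒ hinge +0.126·(-7.2−10) = -2.1672
  SO₂ term: 0.0053·91.1^0.26·exp(0.059·70-2.1672) = 0.122
  Sd branch = 0.01025·Sd^0.27·e^(0.036·RH+0.049·T) = 0.4825 μm/a
  sum: 0.122 + 0.4825 → r_corr = 0.6045 μm/a
Convert to mass loss: 0.6045 μm/a × 8.96 g/cm³ = 5.416 g·m⁻²·a⁻¹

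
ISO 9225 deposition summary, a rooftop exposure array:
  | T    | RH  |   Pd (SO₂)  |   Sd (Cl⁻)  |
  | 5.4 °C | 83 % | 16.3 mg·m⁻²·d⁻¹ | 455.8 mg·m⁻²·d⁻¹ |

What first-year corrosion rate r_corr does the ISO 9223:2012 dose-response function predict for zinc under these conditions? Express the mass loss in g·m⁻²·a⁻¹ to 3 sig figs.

zinc: T≤10 °C ⇒ hinge +0.038·(5.4−10) = -0.1748
  sulphur-dioxide contribution → 1.683 μm/a
  chloride contribution → 1.763 μm/a
  ⇒ r_corr(zinc) = 3.446 μm/a
Convert to mass loss: 3.446 μm/a × 7.14 g/cm³ = 24.61 g·m⁻²·a⁻¹

r_corr = 24.6 g·m⁻²·a⁻¹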